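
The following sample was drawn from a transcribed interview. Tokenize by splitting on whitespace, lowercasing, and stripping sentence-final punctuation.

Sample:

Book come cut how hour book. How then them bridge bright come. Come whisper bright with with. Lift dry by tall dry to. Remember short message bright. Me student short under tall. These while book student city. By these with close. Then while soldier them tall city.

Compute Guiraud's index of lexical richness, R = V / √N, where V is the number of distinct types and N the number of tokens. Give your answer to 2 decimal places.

N = 47, V = 27.
√N = 6.855655
R = 27 / 6.855655 = 3.94

3.94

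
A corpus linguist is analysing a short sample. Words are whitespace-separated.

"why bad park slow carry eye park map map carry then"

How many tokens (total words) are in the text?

Tokens: why, bad, park, slow, carry, eye, park, map, map, carry, then
N = 11

11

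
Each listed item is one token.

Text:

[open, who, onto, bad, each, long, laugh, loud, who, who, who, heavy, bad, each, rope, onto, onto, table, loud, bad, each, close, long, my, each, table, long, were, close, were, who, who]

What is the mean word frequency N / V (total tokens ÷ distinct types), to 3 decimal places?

2.286

N = 32 tokens, V = 14 types.
Mean frequency = N / V = 32 / 14 = 2.286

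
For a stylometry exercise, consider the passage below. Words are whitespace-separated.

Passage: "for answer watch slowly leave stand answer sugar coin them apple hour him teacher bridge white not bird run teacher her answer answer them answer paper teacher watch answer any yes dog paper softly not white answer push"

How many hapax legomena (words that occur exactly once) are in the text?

Frequencies: answer:7, teacher:3, watch:2, them:2, white:2, not:2, paper:2, for:1, slowly:1, leave:1, stand:1, sugar:1, coin:1, apple:1, hour:1, him:1, bridge:1, bird:1, run:1, her:1, … (5 more, each freq 1)
Hapax (freq=1): any, apple, bird, bridge, coin, dog, for, her, him, hour, leave, push, run, slowly, softly, stand, sugar, yes

18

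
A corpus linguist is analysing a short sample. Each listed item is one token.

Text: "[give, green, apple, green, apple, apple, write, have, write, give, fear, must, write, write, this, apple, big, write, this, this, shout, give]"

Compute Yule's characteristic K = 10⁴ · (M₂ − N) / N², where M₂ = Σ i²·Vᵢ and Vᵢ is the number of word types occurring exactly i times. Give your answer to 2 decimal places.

950.41

Frequencies: write:5, apple:4, give:3, this:3, green:2, have:1, fear:1, must:1, big:1, shout:1
N = 22. Frequency spectrum: V_1=5, V_2=1, V_3=2, V_4=1, V_5=1
M₂ = 1²·5 + 2²·1 + 3²·2 + 4²·1 + 5²·1 = 68
K = 10000 × (68 − 22) / 22² = 950.41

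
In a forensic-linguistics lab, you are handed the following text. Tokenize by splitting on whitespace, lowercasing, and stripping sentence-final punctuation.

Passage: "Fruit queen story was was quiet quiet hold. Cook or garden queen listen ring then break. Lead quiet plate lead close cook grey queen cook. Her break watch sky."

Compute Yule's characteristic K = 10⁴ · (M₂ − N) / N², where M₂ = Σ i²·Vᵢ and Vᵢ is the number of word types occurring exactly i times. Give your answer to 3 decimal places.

285.375

Frequencies: queen:3, quiet:3, cook:3, was:2, break:2, lead:2, fruit:1, story:1, hold:1, or:1, garden:1, listen:1, ring:1, then:1, plate:1, close:1, grey:1, her:1, watch:1, sky:1
N = 29. Frequency spectrum: V_1=14, V_2=3, V_3=3
M₂ = 1²·14 + 2²·3 + 3²·3 = 53
K = 10000 × (53 − 29) / 29² = 285.375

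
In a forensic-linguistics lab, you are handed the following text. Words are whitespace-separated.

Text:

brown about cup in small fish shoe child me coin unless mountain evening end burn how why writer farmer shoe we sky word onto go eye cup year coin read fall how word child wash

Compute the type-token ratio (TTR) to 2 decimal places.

0.83

N = 35 tokens, V = 29 types.
TTR = V / N = 29 / 35 = 0.83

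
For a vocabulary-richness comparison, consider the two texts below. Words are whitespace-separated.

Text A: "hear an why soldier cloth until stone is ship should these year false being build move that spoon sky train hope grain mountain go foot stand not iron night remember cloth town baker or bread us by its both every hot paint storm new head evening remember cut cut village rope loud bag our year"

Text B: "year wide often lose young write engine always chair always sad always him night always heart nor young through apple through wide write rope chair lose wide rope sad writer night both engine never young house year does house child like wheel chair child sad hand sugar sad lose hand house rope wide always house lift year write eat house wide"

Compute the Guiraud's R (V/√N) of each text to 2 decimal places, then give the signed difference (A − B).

A: V=51, N=55, R=6.88
B: V=29, N=61, R=3.71
Difference = 6.88 − 3.71 = 3.17

3.17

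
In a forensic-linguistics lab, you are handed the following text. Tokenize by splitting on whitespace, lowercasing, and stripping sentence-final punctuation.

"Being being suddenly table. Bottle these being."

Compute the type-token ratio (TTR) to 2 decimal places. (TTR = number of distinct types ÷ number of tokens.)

0.71

N = 7 tokens, V = 5 types.
TTR = V / N = 5 / 7 = 0.71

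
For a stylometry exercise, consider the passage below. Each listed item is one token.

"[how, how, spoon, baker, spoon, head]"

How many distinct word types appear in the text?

4

Distinct types: {baker, head, how, spoon}
V = 4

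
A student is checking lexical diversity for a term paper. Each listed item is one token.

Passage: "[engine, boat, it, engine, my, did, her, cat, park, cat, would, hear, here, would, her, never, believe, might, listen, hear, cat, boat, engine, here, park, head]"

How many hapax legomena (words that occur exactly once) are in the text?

8

Frequencies: engine:3, cat:3, boat:2, her:2, park:2, would:2, hear:2, here:2, it:1, my:1, did:1, never:1, believe:1, might:1, listen:1, head:1
Hapax (freq=1): believe, did, head, it, listen, might, my, never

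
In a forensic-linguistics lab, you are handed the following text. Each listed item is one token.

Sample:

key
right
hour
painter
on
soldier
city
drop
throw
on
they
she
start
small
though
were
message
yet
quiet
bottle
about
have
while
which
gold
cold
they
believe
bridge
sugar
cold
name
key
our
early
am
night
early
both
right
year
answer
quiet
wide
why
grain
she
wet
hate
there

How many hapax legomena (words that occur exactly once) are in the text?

34

Frequencies: key:2, right:2, on:2, they:2, she:2, quiet:2, cold:2, early:2, hour:1, painter:1, soldier:1, city:1, drop:1, throw:1, start:1, small:1, though:1, were:1, message:1, yet:1, … (22 more, each freq 1)
Hapax (freq=1): about, am, answer, believe, both, bottle, bridge, city, drop, gold, grain, hate, have, hour, message, name, night, our, painter, small, soldier, start, sugar, there, though, throw, were, wet, which, while, why, wide, year, yet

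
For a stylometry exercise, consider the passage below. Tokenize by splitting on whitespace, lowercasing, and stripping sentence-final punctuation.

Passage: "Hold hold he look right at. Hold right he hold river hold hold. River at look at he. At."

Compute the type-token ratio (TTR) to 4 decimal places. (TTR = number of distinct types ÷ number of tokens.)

N = 19 tokens, V = 6 types.
TTR = V / N = 6 / 19 = 0.3158

0.3158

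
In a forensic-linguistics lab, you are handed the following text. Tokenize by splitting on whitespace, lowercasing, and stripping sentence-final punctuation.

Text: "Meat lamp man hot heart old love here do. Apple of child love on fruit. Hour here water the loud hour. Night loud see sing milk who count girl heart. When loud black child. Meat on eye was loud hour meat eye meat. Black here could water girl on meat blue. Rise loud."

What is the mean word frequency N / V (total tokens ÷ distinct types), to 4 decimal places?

N = 53 tokens, V = 32 types.
Mean frequency = N / V = 53 / 32 = 1.6563

1.6563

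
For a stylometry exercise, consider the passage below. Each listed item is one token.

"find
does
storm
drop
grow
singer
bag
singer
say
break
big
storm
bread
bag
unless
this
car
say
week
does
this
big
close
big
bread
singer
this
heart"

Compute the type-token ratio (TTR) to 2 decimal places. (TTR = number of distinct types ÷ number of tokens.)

N = 28 tokens, V = 17 types.
TTR = V / N = 17 / 28 = 0.61

0.61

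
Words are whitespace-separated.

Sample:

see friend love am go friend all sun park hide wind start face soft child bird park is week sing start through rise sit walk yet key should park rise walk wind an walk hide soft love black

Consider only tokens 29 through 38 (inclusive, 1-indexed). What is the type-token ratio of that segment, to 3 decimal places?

0.900

Segment tokens 29–38: park, rise, walk, wind, an, walk, hide, soft, love, black
Segment N = 10, segment V = 9.
TTR = 9 / 10 = 0.900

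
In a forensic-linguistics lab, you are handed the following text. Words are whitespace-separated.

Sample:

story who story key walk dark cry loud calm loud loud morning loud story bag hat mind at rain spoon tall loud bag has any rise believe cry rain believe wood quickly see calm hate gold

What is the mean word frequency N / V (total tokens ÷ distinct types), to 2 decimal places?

N = 36 tokens, V = 25 types.
Mean frequency = N / V = 36 / 25 = 1.44

1.44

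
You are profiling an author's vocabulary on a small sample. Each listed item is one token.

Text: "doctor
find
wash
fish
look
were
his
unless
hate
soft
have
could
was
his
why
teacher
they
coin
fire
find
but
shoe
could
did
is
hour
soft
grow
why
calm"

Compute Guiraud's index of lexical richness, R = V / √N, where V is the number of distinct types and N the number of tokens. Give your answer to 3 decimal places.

4.564

N = 30, V = 25.
√N = 5.477226
R = 25 / 5.477226 = 4.564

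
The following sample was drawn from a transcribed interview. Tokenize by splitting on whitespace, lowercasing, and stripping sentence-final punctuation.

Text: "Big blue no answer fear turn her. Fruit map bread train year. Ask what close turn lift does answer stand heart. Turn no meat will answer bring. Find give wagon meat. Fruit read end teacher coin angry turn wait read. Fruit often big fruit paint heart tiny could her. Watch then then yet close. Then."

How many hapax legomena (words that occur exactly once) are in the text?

Frequencies: turn:4, fruit:4, answer:3, then:3, big:2, no:2, her:2, close:2, heart:2, meat:2, read:2, blue:1, fear:1, map:1, bread:1, train:1, year:1, ask:1, what:1, lift:1, … (18 more, each freq 1)
Hapax (freq=1): angry, ask, blue, bread, bring, coin, could, does, end, fear, find, give, lift, map, often, paint, stand, teacher, tiny, train, wagon, wait, watch, what, will, year, yet

27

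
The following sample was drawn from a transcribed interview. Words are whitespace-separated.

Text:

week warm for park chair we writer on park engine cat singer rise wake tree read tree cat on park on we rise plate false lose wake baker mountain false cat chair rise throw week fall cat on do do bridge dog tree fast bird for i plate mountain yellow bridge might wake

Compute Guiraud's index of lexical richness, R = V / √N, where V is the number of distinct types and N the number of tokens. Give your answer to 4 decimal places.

4.1208

N = 53, V = 30.
√N = 7.280110
R = 30 / 7.280110 = 4.1208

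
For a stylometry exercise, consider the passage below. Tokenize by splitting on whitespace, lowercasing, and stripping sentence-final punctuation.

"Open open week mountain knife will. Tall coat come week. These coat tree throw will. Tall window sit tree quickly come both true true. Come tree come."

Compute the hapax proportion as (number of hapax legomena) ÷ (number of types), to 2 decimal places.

0.50

Frequencies: come:4, tree:3, open:2, week:2, will:2, tall:2, coat:2, true:2, mountain:1, knife:1, these:1, throw:1, window:1, sit:1, quickly:1, both:1
Hapax count = 8; type count = 16.
Ratio = 8 / 16 = 0.50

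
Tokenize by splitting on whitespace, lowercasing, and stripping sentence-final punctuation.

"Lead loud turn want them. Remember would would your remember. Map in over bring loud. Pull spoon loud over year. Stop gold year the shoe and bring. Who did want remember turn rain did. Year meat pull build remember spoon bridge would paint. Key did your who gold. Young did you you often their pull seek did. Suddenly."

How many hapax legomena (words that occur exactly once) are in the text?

19

Frequencies: did:5, remember:4, loud:3, would:3, pull:3, year:3, turn:2, want:2, your:2, over:2, bring:2, spoon:2, gold:2, who:2, you:2, lead:1, them:1, map:1, in:1, stop:1, … (14 more, each freq 1)
Hapax (freq=1): and, bridge, build, in, key, lead, map, meat, often, paint, rain, seek, shoe, stop, suddenly, the, their, them, young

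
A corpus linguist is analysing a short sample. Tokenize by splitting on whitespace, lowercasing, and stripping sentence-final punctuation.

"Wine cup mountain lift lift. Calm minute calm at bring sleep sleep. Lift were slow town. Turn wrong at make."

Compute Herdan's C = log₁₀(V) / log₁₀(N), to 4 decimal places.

0.9040

N = 20, V = 15.
log₁₀(V) = 1.176091, log₁₀(N) = 1.301030
C = 1.176091 / 1.301030 = 0.9040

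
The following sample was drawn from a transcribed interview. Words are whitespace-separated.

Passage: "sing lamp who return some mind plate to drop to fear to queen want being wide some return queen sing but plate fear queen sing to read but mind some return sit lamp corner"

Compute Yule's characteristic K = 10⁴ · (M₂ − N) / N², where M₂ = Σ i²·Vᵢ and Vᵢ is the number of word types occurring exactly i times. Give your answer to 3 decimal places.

397.924

Frequencies: to:4, sing:3, return:3, some:3, queen:3, lamp:2, mind:2, plate:2, fear:2, but:2, who:1, drop:1, want:1, being:1, wide:1, read:1, sit:1, corner:1
N = 34. Frequency spectrum: V_1=8, V_2=5, V_3=4, V_4=1
M₂ = 1²·8 + 2²·5 + 3²·4 + 4²·1 = 80
K = 10000 × (80 − 34) / 34² = 397.924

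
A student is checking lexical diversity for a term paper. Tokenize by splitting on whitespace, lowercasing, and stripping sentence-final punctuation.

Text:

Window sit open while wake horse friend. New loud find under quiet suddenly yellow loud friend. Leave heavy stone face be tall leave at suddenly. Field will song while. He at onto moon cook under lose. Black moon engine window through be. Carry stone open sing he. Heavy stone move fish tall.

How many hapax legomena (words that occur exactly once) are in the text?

Frequencies: stone:3, window:2, open:2, while:2, friend:2, loud:2, under:2, suddenly:2, leave:2, heavy:2, be:2, tall:2, at:2, he:2, moon:2, sit:1, wake:1, horse:1, new:1, find:1, … (16 more, each freq 1)
Hapax (freq=1): black, carry, cook, engine, face, field, find, fish, horse, lose, move, new, onto, quiet, sing, sit, song, through, wake, will, yellow

21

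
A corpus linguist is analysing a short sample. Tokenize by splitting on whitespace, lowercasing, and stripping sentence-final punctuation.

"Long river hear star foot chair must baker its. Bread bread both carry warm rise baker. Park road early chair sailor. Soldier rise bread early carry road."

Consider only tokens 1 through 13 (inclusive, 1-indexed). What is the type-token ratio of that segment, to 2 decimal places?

Segment tokens 1–13: long, river, hear, star, foot, chair, must, baker, its, bread, bread, both, carry
Segment N = 13, segment V = 12.
TTR = 12 / 13 = 0.92

0.92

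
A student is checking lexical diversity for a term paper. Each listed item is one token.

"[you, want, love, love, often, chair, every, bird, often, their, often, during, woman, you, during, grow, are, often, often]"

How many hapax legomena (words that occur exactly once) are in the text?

Frequencies: often:5, you:2, love:2, during:2, want:1, chair:1, every:1, bird:1, their:1, woman:1, grow:1, are:1
Hapax (freq=1): are, bird, chair, every, grow, their, want, woman

8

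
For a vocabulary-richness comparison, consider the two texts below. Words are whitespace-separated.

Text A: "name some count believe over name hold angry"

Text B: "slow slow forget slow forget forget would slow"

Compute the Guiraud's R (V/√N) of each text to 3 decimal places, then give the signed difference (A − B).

A: V=7, N=8, R=2.475
B: V=3, N=8, R=1.061
Difference = 2.475 − 1.061 = 1.414

1.414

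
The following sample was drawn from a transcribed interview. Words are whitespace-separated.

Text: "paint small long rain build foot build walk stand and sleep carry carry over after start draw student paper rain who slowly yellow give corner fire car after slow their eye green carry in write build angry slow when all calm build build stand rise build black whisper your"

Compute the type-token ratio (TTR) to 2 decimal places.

N = 49 tokens, V = 38 types.
TTR = V / N = 38 / 49 = 0.78

0.78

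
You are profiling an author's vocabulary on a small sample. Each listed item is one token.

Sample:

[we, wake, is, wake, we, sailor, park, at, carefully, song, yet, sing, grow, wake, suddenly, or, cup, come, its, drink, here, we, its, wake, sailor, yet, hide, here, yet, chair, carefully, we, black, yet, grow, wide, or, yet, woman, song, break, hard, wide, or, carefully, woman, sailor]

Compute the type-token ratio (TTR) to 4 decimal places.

0.5319

N = 47 tokens, V = 25 types.
TTR = V / N = 25 / 47 = 0.5319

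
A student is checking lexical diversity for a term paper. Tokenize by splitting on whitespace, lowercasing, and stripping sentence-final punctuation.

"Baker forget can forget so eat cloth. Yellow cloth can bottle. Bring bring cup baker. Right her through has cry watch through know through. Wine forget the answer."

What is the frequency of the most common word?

3

Frequencies: forget:3, through:3, baker:2, can:2, cloth:2, bring:2, so:1, eat:1, yellow:1, bottle:1, cup:1, right:1, her:1, has:1, cry:1, watch:1, know:1, wine:1, the:1, answer:1
Most common: 'forget' with frequency 3.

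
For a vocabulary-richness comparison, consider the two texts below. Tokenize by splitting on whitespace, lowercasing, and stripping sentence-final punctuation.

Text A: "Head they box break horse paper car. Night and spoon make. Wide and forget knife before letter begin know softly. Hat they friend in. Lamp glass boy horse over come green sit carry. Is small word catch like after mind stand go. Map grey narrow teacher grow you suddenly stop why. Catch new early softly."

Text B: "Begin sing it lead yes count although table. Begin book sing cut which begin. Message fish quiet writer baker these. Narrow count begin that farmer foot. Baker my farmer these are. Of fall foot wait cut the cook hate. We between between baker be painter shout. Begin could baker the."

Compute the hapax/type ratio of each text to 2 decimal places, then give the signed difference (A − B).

0.19

A: hapax=45, V=50, ratio=0.90
B: hapax=25, V=35, ratio=0.71
Difference = 0.90 − 0.71 = 0.19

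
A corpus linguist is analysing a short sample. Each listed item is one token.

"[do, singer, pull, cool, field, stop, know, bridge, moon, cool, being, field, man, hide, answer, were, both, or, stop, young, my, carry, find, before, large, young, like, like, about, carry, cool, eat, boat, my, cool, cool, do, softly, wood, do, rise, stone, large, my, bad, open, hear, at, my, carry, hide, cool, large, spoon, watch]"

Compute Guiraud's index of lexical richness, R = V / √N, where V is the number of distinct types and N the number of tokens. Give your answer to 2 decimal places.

4.85

N = 55, V = 36.
√N = 7.416198
R = 36 / 7.416198 = 4.85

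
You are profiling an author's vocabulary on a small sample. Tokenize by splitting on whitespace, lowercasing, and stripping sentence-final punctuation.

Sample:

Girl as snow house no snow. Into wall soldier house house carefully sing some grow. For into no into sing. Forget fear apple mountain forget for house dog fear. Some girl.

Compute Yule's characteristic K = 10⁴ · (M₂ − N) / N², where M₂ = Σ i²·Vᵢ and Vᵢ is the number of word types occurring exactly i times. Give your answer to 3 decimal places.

353.798

Frequencies: house:4, into:3, girl:2, snow:2, no:2, sing:2, some:2, for:2, forget:2, fear:2, as:1, wall:1, soldier:1, carefully:1, grow:1, apple:1, mountain:1, dog:1
N = 31. Frequency spectrum: V_1=8, V_2=8, V_3=1, V_4=1
M₂ = 1²·8 + 2²·8 + 3²·1 + 4²·1 = 65
K = 10000 × (65 − 31) / 31² = 353.798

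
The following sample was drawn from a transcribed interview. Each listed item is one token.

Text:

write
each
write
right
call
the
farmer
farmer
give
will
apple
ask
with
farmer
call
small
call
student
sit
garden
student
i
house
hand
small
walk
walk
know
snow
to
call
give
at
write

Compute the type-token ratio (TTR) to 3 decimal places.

0.676

N = 34 tokens, V = 23 types.
TTR = V / N = 23 / 34 = 0.676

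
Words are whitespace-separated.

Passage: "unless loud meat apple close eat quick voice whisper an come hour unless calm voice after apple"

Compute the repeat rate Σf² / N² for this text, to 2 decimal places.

0.08

Frequencies: unless:2, apple:2, voice:2, loud:1, meat:1, close:1, eat:1, quick:1, whisper:1, an:1, come:1, hour:1, calm:1, after:1
Σf² = 23; N² = 289
Repeat rate = 23 / 289 = 0.08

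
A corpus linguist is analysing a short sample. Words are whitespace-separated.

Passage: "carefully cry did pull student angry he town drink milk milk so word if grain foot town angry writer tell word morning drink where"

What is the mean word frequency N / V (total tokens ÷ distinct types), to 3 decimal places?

1.263

N = 24 tokens, V = 19 types.
Mean frequency = N / V = 24 / 19 = 1.263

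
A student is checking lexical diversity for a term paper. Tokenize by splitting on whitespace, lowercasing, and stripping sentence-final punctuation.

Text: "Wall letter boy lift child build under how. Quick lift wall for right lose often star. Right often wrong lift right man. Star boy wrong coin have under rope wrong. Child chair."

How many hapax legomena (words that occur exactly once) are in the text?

11

Frequencies: lift:3, right:3, wrong:3, wall:2, boy:2, child:2, under:2, often:2, star:2, letter:1, build:1, how:1, quick:1, for:1, lose:1, man:1, coin:1, have:1, rope:1, chair:1
Hapax (freq=1): build, chair, coin, for, have, how, letter, lose, man, quick, rope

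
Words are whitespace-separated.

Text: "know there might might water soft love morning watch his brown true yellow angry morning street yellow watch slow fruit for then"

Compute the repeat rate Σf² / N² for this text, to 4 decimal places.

0.0620

Frequencies: might:2, morning:2, watch:2, yellow:2, know:1, there:1, water:1, soft:1, love:1, his:1, brown:1, true:1, angry:1, street:1, slow:1, fruit:1, for:1, then:1
Σf² = 30; N² = 484
Repeat rate = 30 / 484 = 0.0620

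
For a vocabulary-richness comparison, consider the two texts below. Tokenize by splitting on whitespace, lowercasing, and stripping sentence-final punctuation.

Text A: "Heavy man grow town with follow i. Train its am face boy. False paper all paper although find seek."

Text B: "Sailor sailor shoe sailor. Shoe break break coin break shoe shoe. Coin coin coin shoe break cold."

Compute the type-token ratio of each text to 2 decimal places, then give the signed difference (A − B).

TTR(A) = 18/19 = 0.95
TTR(B) = 5/17 = 0.29
Difference = 0.95 − 0.29 = 0.66

0.66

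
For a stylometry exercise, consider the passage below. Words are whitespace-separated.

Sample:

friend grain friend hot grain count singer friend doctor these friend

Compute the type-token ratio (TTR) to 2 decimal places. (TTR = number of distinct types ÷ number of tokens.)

0.64

N = 11 tokens, V = 7 types.
TTR = V / N = 7 / 11 = 0.64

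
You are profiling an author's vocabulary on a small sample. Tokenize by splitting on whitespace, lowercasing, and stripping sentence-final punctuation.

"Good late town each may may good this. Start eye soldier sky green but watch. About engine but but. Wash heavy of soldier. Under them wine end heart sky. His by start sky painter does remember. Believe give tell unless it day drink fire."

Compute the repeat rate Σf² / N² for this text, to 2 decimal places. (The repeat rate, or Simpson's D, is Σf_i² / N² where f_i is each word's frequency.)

Frequencies: sky:3, but:3, good:2, may:2, start:2, soldier:2, late:1, town:1, each:1, this:1, eye:1, green:1, watch:1, about:1, engine:1, wash:1, heavy:1, of:1, under:1, them:1, … (16 more, each freq 1)
Σf² = 64; N² = 1936
Repeat rate = 64 / 1936 = 0.03

0.03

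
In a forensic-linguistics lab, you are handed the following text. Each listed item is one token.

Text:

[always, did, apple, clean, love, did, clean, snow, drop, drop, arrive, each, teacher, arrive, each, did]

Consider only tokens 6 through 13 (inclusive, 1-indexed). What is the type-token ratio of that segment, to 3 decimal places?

0.875

Segment tokens 6–13: did, clean, snow, drop, drop, arrive, each, teacher
Segment N = 8, segment V = 7.
TTR = 7 / 8 = 0.875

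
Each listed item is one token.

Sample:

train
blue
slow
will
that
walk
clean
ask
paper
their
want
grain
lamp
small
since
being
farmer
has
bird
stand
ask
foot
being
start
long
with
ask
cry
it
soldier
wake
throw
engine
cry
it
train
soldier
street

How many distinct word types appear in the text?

Distinct types: {ask, being, bird, blue, clean, cry, engine, farmer, foot, grain, has, it, lamp, long, paper, since, slow, small, soldier, stand, start, street, that, their, throw, train, wake, walk, want, will, with}
V = 31

31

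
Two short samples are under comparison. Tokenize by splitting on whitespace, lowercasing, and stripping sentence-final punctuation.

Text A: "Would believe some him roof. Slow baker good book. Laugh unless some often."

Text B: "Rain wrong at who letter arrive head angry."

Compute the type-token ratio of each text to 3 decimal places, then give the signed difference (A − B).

TTR(A) = 12/13 = 0.923
TTR(B) = 8/8 = 1.000
Difference = 0.923 − 1.000 = -0.077

-0.077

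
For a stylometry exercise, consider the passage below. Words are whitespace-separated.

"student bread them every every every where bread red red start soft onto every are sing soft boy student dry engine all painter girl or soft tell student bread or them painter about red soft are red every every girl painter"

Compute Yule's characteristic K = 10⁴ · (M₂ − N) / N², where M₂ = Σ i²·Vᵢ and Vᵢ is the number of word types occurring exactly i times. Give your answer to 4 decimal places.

475.9072

Frequencies: every:6, red:4, soft:4, student:3, bread:3, painter:3, them:2, are:2, girl:2, or:2, where:1, start:1, onto:1, sing:1, boy:1, dry:1, engine:1, all:1, tell:1, about:1
N = 41. Frequency spectrum: V_1=10, V_2=4, V_3=3, V_4=2, V_6=1
M₂ = 1²·10 + 2²·4 + 3²·3 + 4²·2 + 6²·1 = 121
K = 10000 × (121 − 41) / 41² = 475.9072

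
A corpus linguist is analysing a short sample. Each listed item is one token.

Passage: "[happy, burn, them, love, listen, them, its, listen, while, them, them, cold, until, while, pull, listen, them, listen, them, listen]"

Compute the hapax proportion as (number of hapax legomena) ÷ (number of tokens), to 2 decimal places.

0.35

Frequencies: them:6, listen:5, while:2, happy:1, burn:1, love:1, its:1, cold:1, until:1, pull:1
Hapax count = 7; token count = 20.
Ratio = 7 / 20 = 0.35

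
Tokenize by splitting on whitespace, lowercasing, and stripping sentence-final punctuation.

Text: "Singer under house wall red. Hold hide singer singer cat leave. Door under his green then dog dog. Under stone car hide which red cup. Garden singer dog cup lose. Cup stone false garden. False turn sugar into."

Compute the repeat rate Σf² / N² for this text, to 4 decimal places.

Frequencies: singer:4, under:3, dog:3, cup:3, red:2, hide:2, stone:2, garden:2, false:2, house:1, wall:1, hold:1, cat:1, leave:1, door:1, his:1, green:1, then:1, car:1, which:1, … (4 more, each freq 1)
Σf² = 78; N² = 1444
Repeat rate = 78 / 1444 = 0.0540

0.0540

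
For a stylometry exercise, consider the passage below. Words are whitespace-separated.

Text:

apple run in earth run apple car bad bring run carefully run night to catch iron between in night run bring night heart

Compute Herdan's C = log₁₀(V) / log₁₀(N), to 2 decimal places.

N = 23, V = 14.
log₁₀(V) = 1.146128, log₁₀(N) = 1.361728
C = 1.146128 / 1.361728 = 0.84

0.84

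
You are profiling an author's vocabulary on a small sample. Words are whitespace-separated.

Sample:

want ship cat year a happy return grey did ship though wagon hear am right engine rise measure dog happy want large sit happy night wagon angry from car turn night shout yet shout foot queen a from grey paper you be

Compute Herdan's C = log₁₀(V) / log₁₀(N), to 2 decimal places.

0.93

N = 42, V = 32.
log₁₀(V) = 1.505150, log₁₀(N) = 1.623249
C = 1.505150 / 1.623249 = 0.93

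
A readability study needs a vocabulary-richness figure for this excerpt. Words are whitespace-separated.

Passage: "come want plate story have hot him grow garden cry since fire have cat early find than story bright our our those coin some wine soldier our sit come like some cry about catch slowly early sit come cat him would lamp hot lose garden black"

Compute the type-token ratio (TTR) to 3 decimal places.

N = 46 tokens, V = 32 types.
TTR = V / N = 32 / 46 = 0.696

0.696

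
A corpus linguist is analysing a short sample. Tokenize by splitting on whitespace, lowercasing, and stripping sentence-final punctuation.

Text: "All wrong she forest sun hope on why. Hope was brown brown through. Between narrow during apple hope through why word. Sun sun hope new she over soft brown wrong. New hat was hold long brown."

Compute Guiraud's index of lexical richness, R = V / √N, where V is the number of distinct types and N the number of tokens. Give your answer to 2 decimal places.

3.67

N = 36, V = 22.
√N = 6.000000
R = 22 / 6.000000 = 3.67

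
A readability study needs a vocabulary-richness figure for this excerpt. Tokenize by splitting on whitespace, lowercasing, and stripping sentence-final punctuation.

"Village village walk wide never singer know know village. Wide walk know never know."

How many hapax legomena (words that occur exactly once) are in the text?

Frequencies: know:4, village:3, walk:2, wide:2, never:2, singer:1
Hapax (freq=1): singer

1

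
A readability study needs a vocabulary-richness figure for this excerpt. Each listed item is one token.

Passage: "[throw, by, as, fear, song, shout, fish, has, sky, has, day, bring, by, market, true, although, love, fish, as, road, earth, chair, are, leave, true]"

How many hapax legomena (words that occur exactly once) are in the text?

15

Frequencies: by:2, as:2, fish:2, has:2, true:2, throw:1, fear:1, song:1, shout:1, sky:1, day:1, bring:1, market:1, although:1, love:1, road:1, earth:1, chair:1, are:1, leave:1
Hapax (freq=1): although, are, bring, chair, day, earth, fear, leave, love, market, road, shout, sky, song, throw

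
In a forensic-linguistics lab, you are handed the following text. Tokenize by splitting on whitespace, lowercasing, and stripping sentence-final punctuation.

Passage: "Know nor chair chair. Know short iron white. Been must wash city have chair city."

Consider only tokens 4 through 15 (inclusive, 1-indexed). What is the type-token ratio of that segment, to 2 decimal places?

Segment tokens 4–15: chair, know, short, iron, white, been, must, wash, city, have, chair, city
Segment N = 12, segment V = 10.
TTR = 10 / 12 = 0.83

0.83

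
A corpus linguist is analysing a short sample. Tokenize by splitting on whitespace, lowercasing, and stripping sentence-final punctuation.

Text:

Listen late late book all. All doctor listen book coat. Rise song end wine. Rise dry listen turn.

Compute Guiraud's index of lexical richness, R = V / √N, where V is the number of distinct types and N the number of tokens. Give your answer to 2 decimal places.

2.83

N = 18, V = 12.
√N = 4.242641
R = 12 / 4.242641 = 2.83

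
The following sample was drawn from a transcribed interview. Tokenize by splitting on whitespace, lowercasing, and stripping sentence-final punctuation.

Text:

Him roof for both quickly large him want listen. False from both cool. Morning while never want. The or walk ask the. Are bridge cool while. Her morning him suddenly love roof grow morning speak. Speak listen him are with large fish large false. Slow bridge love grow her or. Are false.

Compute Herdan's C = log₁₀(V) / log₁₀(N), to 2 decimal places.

N = 52, V = 28.
log₁₀(V) = 1.447158, log₁₀(N) = 1.716003
C = 1.447158 / 1.716003 = 0.84

0.84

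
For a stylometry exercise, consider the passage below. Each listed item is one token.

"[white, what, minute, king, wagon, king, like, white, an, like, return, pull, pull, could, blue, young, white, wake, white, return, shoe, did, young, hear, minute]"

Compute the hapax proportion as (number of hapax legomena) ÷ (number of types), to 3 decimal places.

0.563

Frequencies: white:4, minute:2, king:2, like:2, return:2, pull:2, young:2, what:1, wagon:1, an:1, could:1, blue:1, wake:1, shoe:1, did:1, hear:1
Hapax count = 9; type count = 16.
Ratio = 9 / 16 = 0.563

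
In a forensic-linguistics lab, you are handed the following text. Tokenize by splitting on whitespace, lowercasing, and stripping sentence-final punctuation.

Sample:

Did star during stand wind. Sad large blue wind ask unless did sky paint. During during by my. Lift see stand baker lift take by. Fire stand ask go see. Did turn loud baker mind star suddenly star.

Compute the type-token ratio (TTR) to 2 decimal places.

N = 38 tokens, V = 24 types.
TTR = V / N = 24 / 38 = 0.63

0.63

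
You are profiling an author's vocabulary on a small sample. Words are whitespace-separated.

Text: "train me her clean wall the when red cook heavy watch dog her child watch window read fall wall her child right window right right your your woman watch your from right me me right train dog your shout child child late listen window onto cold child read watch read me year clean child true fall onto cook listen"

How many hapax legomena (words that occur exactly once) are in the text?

Frequencies: child:6, right:5, me:4, watch:4, your:4, her:3, window:3, read:3, train:2, clean:2, wall:2, cook:2, dog:2, fall:2, listen:2, onto:2, the:1, when:1, red:1, heavy:1, … (7 more, each freq 1)
Hapax (freq=1): cold, from, heavy, late, red, shout, the, true, when, woman, year

11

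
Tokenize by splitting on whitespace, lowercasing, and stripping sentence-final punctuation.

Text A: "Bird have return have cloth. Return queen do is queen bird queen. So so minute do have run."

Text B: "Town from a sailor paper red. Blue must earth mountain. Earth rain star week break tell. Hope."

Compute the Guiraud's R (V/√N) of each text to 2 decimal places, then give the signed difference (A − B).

A: V=10, N=18, R=2.36
B: V=16, N=17, R=3.88
Difference = 2.36 − 3.88 = -1.52

-1.52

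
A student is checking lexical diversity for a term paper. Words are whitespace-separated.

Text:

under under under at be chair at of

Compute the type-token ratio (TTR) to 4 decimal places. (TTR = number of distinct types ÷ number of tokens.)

0.6250

N = 8 tokens, V = 5 types.
TTR = V / N = 5 / 8 = 0.6250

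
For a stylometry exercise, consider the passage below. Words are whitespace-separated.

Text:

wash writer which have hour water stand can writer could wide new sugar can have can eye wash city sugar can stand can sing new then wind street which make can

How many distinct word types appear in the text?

19

Distinct types: {can, city, could, eye, have, hour, make, new, sing, stand, street, sugar, then, wash, water, which, wide, wind, writer}
V = 19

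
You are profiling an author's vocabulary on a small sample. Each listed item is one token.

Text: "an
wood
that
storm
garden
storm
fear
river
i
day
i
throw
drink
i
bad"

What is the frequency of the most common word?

3

Frequencies: i:3, storm:2, an:1, wood:1, that:1, garden:1, fear:1, river:1, day:1, throw:1, drink:1, bad:1
Most common: 'i' with frequency 3.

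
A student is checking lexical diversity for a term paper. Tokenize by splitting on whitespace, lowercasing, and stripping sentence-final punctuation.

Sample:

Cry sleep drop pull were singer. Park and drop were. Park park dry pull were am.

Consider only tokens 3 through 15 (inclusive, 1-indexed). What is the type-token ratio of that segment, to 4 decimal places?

0.5385

Segment tokens 3–15: drop, pull, were, singer, park, and, drop, were, park, park, dry, pull, were
Segment N = 13, segment V = 7.
TTR = 7 / 13 = 0.5385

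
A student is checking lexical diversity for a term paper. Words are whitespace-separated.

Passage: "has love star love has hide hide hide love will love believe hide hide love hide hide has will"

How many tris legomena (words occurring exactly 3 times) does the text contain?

1

Frequencies: hide:7, love:5, has:3, will:2, star:1, believe:1
Words with frequency 3: has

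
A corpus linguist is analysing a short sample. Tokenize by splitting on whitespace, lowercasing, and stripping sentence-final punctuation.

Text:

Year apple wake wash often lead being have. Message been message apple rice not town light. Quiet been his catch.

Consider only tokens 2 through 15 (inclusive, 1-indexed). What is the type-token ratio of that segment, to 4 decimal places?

0.8571

Segment tokens 2–15: apple, wake, wash, often, lead, being, have, message, been, message, apple, rice, not, town
Segment N = 14, segment V = 12.
TTR = 12 / 14 = 0.8571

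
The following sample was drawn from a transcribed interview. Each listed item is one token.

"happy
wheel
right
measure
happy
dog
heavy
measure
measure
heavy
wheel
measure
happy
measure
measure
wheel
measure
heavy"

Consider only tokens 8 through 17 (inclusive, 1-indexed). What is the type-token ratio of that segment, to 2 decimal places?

0.40

Segment tokens 8–17: measure, measure, heavy, wheel, measure, happy, measure, measure, wheel, measure
Segment N = 10, segment V = 4.
TTR = 4 / 10 = 0.40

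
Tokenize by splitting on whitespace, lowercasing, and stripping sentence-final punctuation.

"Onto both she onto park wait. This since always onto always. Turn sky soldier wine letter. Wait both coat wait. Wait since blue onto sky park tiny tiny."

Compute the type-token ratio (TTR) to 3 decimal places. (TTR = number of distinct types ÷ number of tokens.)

N = 28 tokens, V = 16 types.
TTR = V / N = 16 / 28 = 0.571

0.571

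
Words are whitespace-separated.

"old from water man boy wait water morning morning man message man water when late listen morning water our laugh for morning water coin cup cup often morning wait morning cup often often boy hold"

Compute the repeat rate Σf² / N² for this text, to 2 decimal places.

0.09

Frequencies: morning:6, water:5, man:3, cup:3, often:3, boy:2, wait:2, old:1, from:1, message:1, when:1, late:1, listen:1, our:1, laugh:1, for:1, coin:1, hold:1
Σf² = 107; N² = 1225
Repeat rate = 107 / 1225 = 0.09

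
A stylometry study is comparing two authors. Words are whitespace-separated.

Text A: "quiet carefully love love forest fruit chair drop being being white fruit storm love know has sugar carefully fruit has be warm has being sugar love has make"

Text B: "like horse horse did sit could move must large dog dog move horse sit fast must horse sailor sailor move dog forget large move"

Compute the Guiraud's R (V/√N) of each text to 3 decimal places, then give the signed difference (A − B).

0.575

A: V=16, N=28, R=3.024
B: V=12, N=24, R=2.449
Difference = 3.024 − 2.449 = 0.575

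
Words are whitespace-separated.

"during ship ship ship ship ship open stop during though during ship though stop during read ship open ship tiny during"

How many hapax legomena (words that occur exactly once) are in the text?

Frequencies: ship:8, during:5, open:2, stop:2, though:2, read:1, tiny:1
Hapax (freq=1): read, tiny

2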